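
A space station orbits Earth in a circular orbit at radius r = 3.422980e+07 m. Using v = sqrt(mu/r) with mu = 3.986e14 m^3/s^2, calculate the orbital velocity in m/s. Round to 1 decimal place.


Step 1: mu / r = 3.986e14 / 3.422980e+07 = 11644824.1006
Step 2: v = sqrt(11644824.1006) = 3412.5 m/s

3412.5


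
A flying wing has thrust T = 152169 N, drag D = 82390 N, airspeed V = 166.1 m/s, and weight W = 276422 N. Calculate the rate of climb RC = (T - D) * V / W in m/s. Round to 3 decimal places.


Step 1: Excess thrust = T - D = 152169 - 82390 = 69779 N
Step 2: Excess power = 69779 * 166.1 = 11590291.9 W
Step 3: RC = 11590291.9 / 276422 = 41.930 m/s

41.930


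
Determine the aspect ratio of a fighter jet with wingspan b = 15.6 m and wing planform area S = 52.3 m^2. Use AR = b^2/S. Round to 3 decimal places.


Step 1: b^2 = 15.6^2 = 243.36
Step 2: AR = 243.36 / 52.3 = 4.653

4.653


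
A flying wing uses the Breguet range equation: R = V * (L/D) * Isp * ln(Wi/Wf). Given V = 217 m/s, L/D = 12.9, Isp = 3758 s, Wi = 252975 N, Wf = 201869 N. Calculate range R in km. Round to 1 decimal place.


Step 1: Coefficient = V * (L/D) * Isp = 217 * 12.9 * 3758 = 10519769.4 m
Step 2: Wi/Wf = 252975 / 201869 = 1.253164
Step 3: ln(1.253164) = 0.225672
Step 4: R = 10519769.4 * 0.225672 = 2374014.2 m = 2374.0 km

2374.0


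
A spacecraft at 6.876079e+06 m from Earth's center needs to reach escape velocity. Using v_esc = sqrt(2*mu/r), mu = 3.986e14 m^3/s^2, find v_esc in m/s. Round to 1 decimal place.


Step 1: 2*mu/r = 2 * 3.986e14 / 6.876079e+06 = 115938167.6679
Step 2: v_esc = sqrt(115938167.6679) = 10767.5 m/s

10767.5


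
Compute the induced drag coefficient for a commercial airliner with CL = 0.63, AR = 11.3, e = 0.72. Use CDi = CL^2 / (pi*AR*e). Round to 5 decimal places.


Step 1: CL^2 = 0.63^2 = 0.3969
Step 2: pi * AR * e = 3.14159 * 11.3 * 0.72 = 25.559998
Step 3: CDi = 0.3969 / 25.559998 = 0.01553

0.01553


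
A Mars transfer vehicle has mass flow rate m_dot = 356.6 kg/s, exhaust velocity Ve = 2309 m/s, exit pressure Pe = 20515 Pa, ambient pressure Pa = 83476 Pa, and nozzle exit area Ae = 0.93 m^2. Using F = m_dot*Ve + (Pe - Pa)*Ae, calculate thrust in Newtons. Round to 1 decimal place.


Step 1: Momentum thrust = m_dot * Ve = 356.6 * 2309 = 823389.4 N
Step 2: Pressure thrust = (Pe - Pa) * Ae = (20515 - 83476) * 0.93 = -58553.73 N
Step 3: Total thrust F = 823389.4 + -58553.73 = 764835.7 N

764835.7


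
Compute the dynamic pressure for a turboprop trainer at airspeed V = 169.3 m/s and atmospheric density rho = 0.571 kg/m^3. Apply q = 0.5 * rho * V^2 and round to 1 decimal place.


Step 1: V^2 = 169.3^2 = 28662.49
Step 2: q = 0.5 * 0.571 * 28662.49
Step 3: q = 8183.1 Pa

8183.1


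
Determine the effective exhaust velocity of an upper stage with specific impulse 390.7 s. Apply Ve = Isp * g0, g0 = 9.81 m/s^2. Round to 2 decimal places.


Step 1: Ve = Isp * g0 = 390.7 * 9.81
Step 2: Ve = 3832.77 m/s

3832.77


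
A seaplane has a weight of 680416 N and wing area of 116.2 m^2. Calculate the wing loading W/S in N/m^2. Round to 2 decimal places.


Step 1: Wing loading = W / S = 680416 / 116.2
Step 2: Wing loading = 5855.56 N/m^2

5855.56


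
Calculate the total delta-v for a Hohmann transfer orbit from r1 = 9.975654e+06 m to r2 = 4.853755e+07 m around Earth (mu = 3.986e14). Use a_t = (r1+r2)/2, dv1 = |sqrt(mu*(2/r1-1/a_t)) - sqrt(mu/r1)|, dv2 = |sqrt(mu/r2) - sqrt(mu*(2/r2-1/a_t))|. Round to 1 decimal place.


Step 1: Transfer semi-major axis a_t = (9.975654e+06 + 4.853755e+07) / 2 = 2.925660e+07 m
Step 2: v1 (circular at r1) = sqrt(mu/r1) = 6321.18 m/s
Step 3: v_t1 = sqrt(mu*(2/r1 - 1/a_t)) = 8141.88 m/s
Step 4: dv1 = |8141.88 - 6321.18| = 1820.71 m/s
Step 5: v2 (circular at r2) = 2865.69 m/s, v_t2 = 1673.36 m/s
Step 6: dv2 = |2865.69 - 1673.36| = 1192.34 m/s
Step 7: Total delta-v = 1820.71 + 1192.34 = 3013.0 m/s

3013.0


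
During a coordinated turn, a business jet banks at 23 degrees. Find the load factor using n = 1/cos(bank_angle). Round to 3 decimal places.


Step 1: Convert 23 degrees to radians = 0.401426
Step 2: cos(23 deg) = 0.920505
Step 3: n = 1 / 0.920505 = 1.086

1.086


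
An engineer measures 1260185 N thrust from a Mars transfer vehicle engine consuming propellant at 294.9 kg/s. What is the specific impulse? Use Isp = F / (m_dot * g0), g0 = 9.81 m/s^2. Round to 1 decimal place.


Step 1: m_dot * g0 = 294.9 * 9.81 = 2892.97
Step 2: Isp = 1260185 / 2892.97 = 435.6 s

435.6


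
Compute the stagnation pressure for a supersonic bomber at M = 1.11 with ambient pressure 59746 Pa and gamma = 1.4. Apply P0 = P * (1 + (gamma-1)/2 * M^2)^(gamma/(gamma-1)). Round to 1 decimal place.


Step 1: (gamma-1)/2 * M^2 = 0.2 * 1.2321 = 0.24642
Step 2: 1 + 0.24642 = 1.24642
Step 3: Exponent gamma/(gamma-1) = 3.5
Step 4: P0 = 59746 * 1.24642^3.5 = 129161.9 Pa

129161.9


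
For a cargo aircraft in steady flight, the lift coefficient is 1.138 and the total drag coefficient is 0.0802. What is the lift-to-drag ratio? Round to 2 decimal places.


Step 1: L/D = CL / CD = 1.138 / 0.0802
Step 2: L/D = 14.19

14.19


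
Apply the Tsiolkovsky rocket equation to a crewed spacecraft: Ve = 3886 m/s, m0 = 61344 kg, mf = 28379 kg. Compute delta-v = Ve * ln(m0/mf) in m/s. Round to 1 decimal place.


Step 1: Mass ratio m0/mf = 61344 / 28379 = 2.161598
Step 2: ln(2.161598) = 0.770848
Step 3: delta-v = 3886 * 0.770848 = 2995.5 m/s

2995.5


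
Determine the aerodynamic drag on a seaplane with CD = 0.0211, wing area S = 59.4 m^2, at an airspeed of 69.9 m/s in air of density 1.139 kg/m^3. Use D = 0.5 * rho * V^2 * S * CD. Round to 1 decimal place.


Step 1: Dynamic pressure q = 0.5 * 1.139 * 69.9^2 = 2782.5827 Pa
Step 2: Drag D = q * S * CD = 2782.5827 * 59.4 * 0.0211
Step 3: D = 3487.5 N

3487.5


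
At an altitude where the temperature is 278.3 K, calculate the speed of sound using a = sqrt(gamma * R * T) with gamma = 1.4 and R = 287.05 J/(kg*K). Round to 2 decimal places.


Step 1: gamma * R * T = 1.4 * 287.05 * 278.3 = 111840.421
Step 2: a = sqrt(111840.421) = 334.43 m/s

334.43


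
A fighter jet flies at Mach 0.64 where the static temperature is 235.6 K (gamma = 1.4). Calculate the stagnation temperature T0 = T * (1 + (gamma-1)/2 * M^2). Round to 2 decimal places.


Step 1: (gamma-1)/2 = 0.2
Step 2: M^2 = 0.4096
Step 3: 1 + 0.2 * 0.4096 = 1.08192
Step 4: T0 = 235.6 * 1.08192 = 254.90 K

254.90


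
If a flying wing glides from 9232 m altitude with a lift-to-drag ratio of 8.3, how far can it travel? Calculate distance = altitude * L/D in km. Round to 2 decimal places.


Step 1: Glide distance = altitude * L/D = 9232 * 8.3 = 76625.6 m
Step 2: Convert to km: 76625.6 / 1000 = 76.63 km

76.63


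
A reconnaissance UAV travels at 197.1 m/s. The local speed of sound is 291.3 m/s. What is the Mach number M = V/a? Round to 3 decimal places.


Step 1: M = V / a = 197.1 / 291.3
Step 2: M = 0.677

0.677


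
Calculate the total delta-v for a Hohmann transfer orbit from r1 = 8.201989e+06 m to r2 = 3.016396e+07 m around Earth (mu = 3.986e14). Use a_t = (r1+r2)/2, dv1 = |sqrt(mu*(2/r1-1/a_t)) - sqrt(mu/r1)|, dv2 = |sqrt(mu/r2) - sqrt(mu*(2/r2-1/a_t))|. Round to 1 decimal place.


Step 1: Transfer semi-major axis a_t = (8.201989e+06 + 3.016396e+07) / 2 = 1.918297e+07 m
Step 2: v1 (circular at r1) = sqrt(mu/r1) = 6971.22 m/s
Step 3: v_t1 = sqrt(mu*(2/r1 - 1/a_t)) = 8741.69 m/s
Step 4: dv1 = |8741.69 - 6971.22| = 1770.46 m/s
Step 5: v2 (circular at r2) = 3635.17 m/s, v_t2 = 2376.98 m/s
Step 6: dv2 = |3635.17 - 2376.98| = 1258.18 m/s
Step 7: Total delta-v = 1770.46 + 1258.18 = 3028.6 m/s

3028.6


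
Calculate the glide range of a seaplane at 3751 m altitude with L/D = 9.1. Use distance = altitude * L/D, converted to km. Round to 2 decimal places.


Step 1: Glide distance = altitude * L/D = 3751 * 9.1 = 34134.1 m
Step 2: Convert to km: 34134.1 / 1000 = 34.13 km

34.13


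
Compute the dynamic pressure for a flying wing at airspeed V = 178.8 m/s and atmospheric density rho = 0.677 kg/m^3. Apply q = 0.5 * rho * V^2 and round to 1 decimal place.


Step 1: V^2 = 178.8^2 = 31969.44
Step 2: q = 0.5 * 0.677 * 31969.44
Step 3: q = 10821.7 Pa

10821.7


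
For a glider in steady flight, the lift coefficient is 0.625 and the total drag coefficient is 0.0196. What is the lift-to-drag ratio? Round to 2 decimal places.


Step 1: L/D = CL / CD = 0.625 / 0.0196
Step 2: L/D = 31.89

31.89


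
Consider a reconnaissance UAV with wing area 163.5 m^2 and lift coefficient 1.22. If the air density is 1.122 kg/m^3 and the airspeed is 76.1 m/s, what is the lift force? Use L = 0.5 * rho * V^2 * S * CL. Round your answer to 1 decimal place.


Step 1: Calculate dynamic pressure q = 0.5 * 1.122 * 76.1^2 = 0.5 * 1.122 * 5791.21 = 3248.8688 Pa
Step 2: Multiply by wing area and lift coefficient: L = 3248.8688 * 163.5 * 1.22
Step 3: L = 531190.0504 * 1.22 = 648051.9 N

648051.9


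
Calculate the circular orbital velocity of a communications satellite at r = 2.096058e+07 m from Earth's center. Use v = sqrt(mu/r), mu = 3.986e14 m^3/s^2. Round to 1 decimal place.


Step 1: mu / r = 3.986e14 / 2.096058e+07 = 19016649.3484
Step 2: v = sqrt(19016649.3484) = 4360.8 m/s

4360.8


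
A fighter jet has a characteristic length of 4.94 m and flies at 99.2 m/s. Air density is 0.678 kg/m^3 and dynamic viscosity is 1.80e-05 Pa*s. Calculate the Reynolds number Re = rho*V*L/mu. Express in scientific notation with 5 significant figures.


Step 1: Numerator = rho * V * L = 0.678 * 99.2 * 4.94 = 332.252544
Step 2: Re = 332.252544 / 1.80e-05
Step 3: Re = 1.8458e+07

1.8458e+07


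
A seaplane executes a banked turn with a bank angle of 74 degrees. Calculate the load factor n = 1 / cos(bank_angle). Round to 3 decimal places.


Step 1: Convert 74 degrees to radians = 1.291544
Step 2: cos(74 deg) = 0.275637
Step 3: n = 1 / 0.275637 = 3.628

3.628


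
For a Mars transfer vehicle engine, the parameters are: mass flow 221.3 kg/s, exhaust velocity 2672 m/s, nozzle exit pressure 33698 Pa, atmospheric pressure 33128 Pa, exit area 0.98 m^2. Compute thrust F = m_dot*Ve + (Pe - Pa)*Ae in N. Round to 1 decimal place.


Step 1: Momentum thrust = m_dot * Ve = 221.3 * 2672 = 591313.6 N
Step 2: Pressure thrust = (Pe - Pa) * Ae = (33698 - 33128) * 0.98 = 558.60 N
Step 3: Total thrust F = 591313.6 + 558.60 = 591872.2 N

591872.2


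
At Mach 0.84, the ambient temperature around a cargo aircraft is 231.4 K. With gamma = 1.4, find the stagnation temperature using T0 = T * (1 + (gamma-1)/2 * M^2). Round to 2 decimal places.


Step 1: (gamma-1)/2 = 0.2
Step 2: M^2 = 0.7056
Step 3: 1 + 0.2 * 0.7056 = 1.14112
Step 4: T0 = 231.4 * 1.14112 = 264.06 K

264.06


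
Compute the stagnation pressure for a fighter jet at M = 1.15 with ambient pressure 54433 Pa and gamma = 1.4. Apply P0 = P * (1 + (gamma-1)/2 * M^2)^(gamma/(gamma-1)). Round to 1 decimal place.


Step 1: (gamma-1)/2 * M^2 = 0.2 * 1.3225 = 0.2645
Step 2: 1 + 0.2645 = 1.2645
Step 3: Exponent gamma/(gamma-1) = 3.5
Step 4: P0 = 54433 * 1.2645^3.5 = 123759.4 Pa

123759.4


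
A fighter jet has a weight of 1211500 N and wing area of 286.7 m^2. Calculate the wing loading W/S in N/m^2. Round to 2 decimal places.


Step 1: Wing loading = W / S = 1211500 / 286.7
Step 2: Wing loading = 4225.67 N/m^2

4225.67


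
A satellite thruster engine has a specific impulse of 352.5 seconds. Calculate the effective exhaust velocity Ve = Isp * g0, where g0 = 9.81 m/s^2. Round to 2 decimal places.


Step 1: Ve = Isp * g0 = 352.5 * 9.81
Step 2: Ve = 3458.03 m/s

3458.03


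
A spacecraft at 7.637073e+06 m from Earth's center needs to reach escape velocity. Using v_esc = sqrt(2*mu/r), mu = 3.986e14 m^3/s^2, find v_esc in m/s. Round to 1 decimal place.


Step 1: 2*mu/r = 2 * 3.986e14 / 7.637073e+06 = 104385541.4241
Step 2: v_esc = sqrt(104385541.4241) = 10216.9 m/s

10216.9


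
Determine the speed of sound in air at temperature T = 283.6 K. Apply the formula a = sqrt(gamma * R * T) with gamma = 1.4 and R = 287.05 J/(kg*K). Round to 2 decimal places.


Step 1: gamma * R * T = 1.4 * 287.05 * 283.6 = 113970.332
Step 2: a = sqrt(113970.332) = 337.59 m/s

337.59


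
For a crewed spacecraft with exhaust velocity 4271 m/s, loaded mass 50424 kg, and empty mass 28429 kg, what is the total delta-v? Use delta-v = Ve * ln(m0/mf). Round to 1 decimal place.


Step 1: Mass ratio m0/mf = 50424 / 28429 = 1.773682
Step 2: ln(1.773682) = 0.573058
Step 3: delta-v = 4271 * 0.573058 = 2447.5 m/s

2447.5


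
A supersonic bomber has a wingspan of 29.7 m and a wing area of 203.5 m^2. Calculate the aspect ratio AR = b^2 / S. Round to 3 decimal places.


Step 1: b^2 = 29.7^2 = 882.09
Step 2: AR = 882.09 / 203.5 = 4.335

4.335


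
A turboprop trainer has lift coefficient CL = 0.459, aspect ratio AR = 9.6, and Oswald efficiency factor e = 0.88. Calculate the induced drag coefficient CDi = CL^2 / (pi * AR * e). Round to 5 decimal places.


Step 1: CL^2 = 0.459^2 = 0.210681
Step 2: pi * AR * e = 3.14159 * 9.6 * 0.88 = 26.540175
Step 3: CDi = 0.210681 / 26.540175 = 0.00794

0.00794


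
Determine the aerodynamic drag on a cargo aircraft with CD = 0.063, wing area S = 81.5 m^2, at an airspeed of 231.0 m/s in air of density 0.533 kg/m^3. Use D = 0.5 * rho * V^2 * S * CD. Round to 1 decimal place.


Step 1: Dynamic pressure q = 0.5 * 0.533 * 231.0^2 = 14220.7065 Pa
Step 2: Drag D = q * S * CD = 14220.7065 * 81.5 * 0.063
Step 3: D = 73016.2 N

73016.2


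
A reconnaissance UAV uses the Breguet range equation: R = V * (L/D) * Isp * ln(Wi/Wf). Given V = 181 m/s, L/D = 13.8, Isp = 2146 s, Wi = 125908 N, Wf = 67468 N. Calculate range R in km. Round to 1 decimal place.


Step 1: Coefficient = V * (L/D) * Isp = 181 * 13.8 * 2146 = 5360278.8 m
Step 2: Wi/Wf = 125908 / 67468 = 1.866188
Step 3: ln(1.866188) = 0.623898
Step 4: R = 5360278.8 * 0.623898 = 3344267.6 m = 3344.3 km

3344.3


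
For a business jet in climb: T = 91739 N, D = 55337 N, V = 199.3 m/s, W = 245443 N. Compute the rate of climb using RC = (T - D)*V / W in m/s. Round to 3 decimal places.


Step 1: Excess thrust = T - D = 91739 - 55337 = 36402 N
Step 2: Excess power = 36402 * 199.3 = 7254918.6 W
Step 3: RC = 7254918.6 / 245443 = 29.558 m/s

29.558


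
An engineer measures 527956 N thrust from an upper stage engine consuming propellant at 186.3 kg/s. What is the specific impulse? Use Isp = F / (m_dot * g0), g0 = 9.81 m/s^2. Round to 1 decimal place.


Step 1: m_dot * g0 = 186.3 * 9.81 = 1827.6
Step 2: Isp = 527956 / 1827.6 = 288.9 s

288.9


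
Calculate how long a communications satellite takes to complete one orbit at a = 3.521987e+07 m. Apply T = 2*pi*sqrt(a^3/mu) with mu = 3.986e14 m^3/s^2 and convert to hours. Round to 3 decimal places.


Step 1: a^3 / mu = 4.368811e+22 / 3.986e14 = 1.096039e+08
Step 2: sqrt(1.096039e+08) = 10469.1874 s
Step 3: T = 2*pi * 10469.1874 = 65779.84 s
Step 4: T in hours = 65779.84 / 3600 = 18.272 hours

18.272


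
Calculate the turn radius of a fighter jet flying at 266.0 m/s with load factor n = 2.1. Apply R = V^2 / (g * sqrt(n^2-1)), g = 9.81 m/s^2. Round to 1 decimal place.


Step 1: V^2 = 266.0^2 = 70756.0
Step 2: n^2 - 1 = 2.1^2 - 1 = 3.41
Step 3: sqrt(3.41) = 1.846619
Step 4: R = 70756.0 / (9.81 * 1.846619) = 3905.9 m

3905.9


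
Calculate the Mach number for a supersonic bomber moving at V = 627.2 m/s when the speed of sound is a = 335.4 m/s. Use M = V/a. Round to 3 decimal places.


Step 1: M = V / a = 627.2 / 335.4
Step 2: M = 1.870

1.870


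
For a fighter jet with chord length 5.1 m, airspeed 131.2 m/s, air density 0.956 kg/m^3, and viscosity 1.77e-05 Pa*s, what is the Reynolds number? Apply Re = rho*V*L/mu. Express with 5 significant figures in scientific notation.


Step 1: Numerator = rho * V * L = 0.956 * 131.2 * 5.1 = 639.67872
Step 2: Re = 639.67872 / 1.77e-05
Step 3: Re = 3.6140e+07

3.6140e+07


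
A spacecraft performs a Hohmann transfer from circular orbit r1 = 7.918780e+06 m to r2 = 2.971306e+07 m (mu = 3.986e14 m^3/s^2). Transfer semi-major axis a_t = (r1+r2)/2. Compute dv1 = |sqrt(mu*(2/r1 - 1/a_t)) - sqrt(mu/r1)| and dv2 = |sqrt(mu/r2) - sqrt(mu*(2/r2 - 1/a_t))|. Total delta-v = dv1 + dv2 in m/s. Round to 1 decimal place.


Step 1: Transfer semi-major axis a_t = (7.918780e+06 + 2.971306e+07) / 2 = 1.881592e+07 m
Step 2: v1 (circular at r1) = sqrt(mu/r1) = 7094.79 m/s
Step 3: v_t1 = sqrt(mu*(2/r1 - 1/a_t)) = 8915.6 m/s
Step 4: dv1 = |8915.6 - 7094.79| = 1820.81 m/s
Step 5: v2 (circular at r2) = 3662.65 m/s, v_t2 = 2376.08 m/s
Step 6: dv2 = |3662.65 - 2376.08| = 1286.56 m/s
Step 7: Total delta-v = 1820.81 + 1286.56 = 3107.4 m/s

3107.4


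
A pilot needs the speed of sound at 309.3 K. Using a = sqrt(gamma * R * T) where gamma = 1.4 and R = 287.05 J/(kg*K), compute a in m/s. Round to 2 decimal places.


Step 1: gamma * R * T = 1.4 * 287.05 * 309.3 = 124298.391
Step 2: a = sqrt(124298.391) = 352.56 m/s

352.56


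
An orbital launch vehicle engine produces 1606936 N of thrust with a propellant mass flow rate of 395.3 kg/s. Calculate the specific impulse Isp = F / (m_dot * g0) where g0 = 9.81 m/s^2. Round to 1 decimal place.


Step 1: m_dot * g0 = 395.3 * 9.81 = 3877.89
Step 2: Isp = 1606936 / 3877.89 = 414.4 s

414.4


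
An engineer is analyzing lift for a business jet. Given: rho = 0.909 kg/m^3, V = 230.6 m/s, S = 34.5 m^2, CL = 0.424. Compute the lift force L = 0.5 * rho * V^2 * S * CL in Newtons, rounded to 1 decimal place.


Step 1: Calculate dynamic pressure q = 0.5 * 0.909 * 230.6^2 = 0.5 * 0.909 * 53176.36 = 24168.6556 Pa
Step 2: Multiply by wing area and lift coefficient: L = 24168.6556 * 34.5 * 0.424
Step 3: L = 833818.6189 * 0.424 = 353539.1 N

353539.1


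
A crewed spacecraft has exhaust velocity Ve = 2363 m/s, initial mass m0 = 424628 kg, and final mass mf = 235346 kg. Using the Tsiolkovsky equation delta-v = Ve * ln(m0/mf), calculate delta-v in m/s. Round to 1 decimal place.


Step 1: Mass ratio m0/mf = 424628 / 235346 = 1.804271
Step 2: ln(1.804271) = 0.590157
Step 3: delta-v = 2363 * 0.590157 = 1394.5 m/s

1394.5


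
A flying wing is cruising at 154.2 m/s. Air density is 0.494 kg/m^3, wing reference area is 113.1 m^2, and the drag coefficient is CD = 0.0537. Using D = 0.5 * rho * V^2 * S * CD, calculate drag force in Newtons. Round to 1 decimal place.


Step 1: Dynamic pressure q = 0.5 * 0.494 * 154.2^2 = 5873.0771 Pa
Step 2: Drag D = q * S * CD = 5873.0771 * 113.1 * 0.0537
Step 3: D = 35670.0 N

35670.0


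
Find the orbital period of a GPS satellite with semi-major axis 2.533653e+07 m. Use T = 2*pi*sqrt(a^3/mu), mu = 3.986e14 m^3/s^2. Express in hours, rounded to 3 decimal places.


Step 1: a^3 / mu = 1.626453e+22 / 3.986e14 = 4.080413e+07
Step 2: sqrt(4.080413e+07) = 6387.811 s
Step 3: T = 2*pi * 6387.811 = 40135.8 s
Step 4: T in hours = 40135.8 / 3600 = 11.149 hours

11.149


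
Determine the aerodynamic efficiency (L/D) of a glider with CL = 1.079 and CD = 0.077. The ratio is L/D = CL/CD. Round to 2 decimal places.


Step 1: L/D = CL / CD = 1.079 / 0.077
Step 2: L/D = 14.01

14.01


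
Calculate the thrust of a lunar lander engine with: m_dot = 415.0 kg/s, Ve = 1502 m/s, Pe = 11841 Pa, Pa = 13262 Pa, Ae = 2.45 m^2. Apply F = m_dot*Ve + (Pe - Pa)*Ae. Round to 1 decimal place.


Step 1: Momentum thrust = m_dot * Ve = 415.0 * 1502 = 623330.0 N
Step 2: Pressure thrust = (Pe - Pa) * Ae = (11841 - 13262) * 2.45 = -3481.45 N
Step 3: Total thrust F = 623330.0 + -3481.45 = 619848.6 N

619848.6


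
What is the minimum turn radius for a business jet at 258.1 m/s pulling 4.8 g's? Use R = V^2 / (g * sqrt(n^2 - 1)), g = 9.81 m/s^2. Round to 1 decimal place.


Step 1: V^2 = 258.1^2 = 66615.61
Step 2: n^2 - 1 = 4.8^2 - 1 = 22.04
Step 3: sqrt(22.04) = 4.694678
Step 4: R = 66615.61 / (9.81 * 4.694678) = 1446.4 m

1446.4


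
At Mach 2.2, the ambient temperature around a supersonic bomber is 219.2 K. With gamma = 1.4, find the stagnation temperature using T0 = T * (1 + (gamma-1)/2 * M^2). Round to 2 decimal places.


Step 1: (gamma-1)/2 = 0.2
Step 2: M^2 = 4.84
Step 3: 1 + 0.2 * 4.84 = 1.968
Step 4: T0 = 219.2 * 1.968 = 431.39 K

431.39


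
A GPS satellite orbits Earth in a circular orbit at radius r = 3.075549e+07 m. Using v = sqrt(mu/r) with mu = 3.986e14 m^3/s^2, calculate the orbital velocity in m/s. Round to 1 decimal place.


Step 1: mu / r = 3.986e14 / 3.075549e+07 = 12960287.7405
Step 2: v = sqrt(12960287.7405) = 3600.0 m/s

3600.0


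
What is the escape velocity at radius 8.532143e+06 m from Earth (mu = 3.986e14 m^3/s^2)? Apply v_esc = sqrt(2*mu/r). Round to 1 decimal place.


Step 1: 2*mu/r = 2 * 3.986e14 / 8.532143e+06 = 93434908.4398
Step 2: v_esc = sqrt(93434908.4398) = 9666.2 m/s

9666.2


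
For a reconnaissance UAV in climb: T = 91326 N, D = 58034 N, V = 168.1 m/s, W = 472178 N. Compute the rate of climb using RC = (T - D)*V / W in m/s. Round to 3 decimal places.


Step 1: Excess thrust = T - D = 91326 - 58034 = 33292 N
Step 2: Excess power = 33292 * 168.1 = 5596385.2 W
Step 3: RC = 5596385.2 / 472178 = 11.852 m/s

11.852


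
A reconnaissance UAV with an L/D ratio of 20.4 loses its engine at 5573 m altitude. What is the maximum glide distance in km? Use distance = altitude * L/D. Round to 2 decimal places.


Step 1: Glide distance = altitude * L/D = 5573 * 20.4 = 113689.2 m
Step 2: Convert to km: 113689.2 / 1000 = 113.69 km

113.69


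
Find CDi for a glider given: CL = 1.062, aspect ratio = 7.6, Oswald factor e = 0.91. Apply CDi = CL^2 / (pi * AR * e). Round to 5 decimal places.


Step 1: CL^2 = 1.062^2 = 1.127844
Step 2: pi * AR * e = 3.14159 * 7.6 * 0.91 = 21.727255
Step 3: CDi = 1.127844 / 21.727255 = 0.05191

0.05191


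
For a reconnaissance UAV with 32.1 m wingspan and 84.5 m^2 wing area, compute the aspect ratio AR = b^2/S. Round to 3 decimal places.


Step 1: b^2 = 32.1^2 = 1030.41
Step 2: AR = 1030.41 / 84.5 = 12.194

12.194


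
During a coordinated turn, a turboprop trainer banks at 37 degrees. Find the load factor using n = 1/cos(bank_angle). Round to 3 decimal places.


Step 1: Convert 37 degrees to radians = 0.645772
Step 2: cos(37 deg) = 0.798636
Step 3: n = 1 / 0.798636 = 1.252

1.252


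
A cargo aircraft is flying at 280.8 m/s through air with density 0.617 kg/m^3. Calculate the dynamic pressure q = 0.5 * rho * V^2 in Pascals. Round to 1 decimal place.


Step 1: V^2 = 280.8^2 = 78848.64
Step 2: q = 0.5 * 0.617 * 78848.64
Step 3: q = 24324.8 Pa

24324.8


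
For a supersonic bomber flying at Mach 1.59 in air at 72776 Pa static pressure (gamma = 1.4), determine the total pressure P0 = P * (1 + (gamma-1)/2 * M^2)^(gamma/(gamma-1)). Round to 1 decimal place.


Step 1: (gamma-1)/2 * M^2 = 0.2 * 2.5281 = 0.50562
Step 2: 1 + 0.50562 = 1.50562
Step 3: Exponent gamma/(gamma-1) = 3.5
Step 4: P0 = 72776 * 1.50562^3.5 = 304783.9 Pa

304783.9


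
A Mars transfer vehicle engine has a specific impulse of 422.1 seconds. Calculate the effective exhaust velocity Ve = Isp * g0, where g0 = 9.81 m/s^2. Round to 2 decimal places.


Step 1: Ve = Isp * g0 = 422.1 * 9.81
Step 2: Ve = 4140.80 m/s

4140.80


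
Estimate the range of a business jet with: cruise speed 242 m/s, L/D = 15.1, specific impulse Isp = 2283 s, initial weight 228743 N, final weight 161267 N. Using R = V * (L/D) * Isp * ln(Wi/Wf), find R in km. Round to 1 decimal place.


Step 1: Coefficient = V * (L/D) * Isp = 242 * 15.1 * 2283 = 8342538.6 m
Step 2: Wi/Wf = 228743 / 161267 = 1.418412
Step 3: ln(1.418412) = 0.349538
Step 4: R = 8342538.6 * 0.349538 = 2916032.0 m = 2916.0 km

2916.0


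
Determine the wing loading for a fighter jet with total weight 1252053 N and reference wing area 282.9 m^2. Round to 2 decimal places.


Step 1: Wing loading = W / S = 1252053 / 282.9
Step 2: Wing loading = 4425.78 N/m^2

4425.78


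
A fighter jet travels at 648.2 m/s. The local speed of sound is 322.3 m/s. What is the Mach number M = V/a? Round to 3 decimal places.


Step 1: M = V / a = 648.2 / 322.3
Step 2: M = 2.011

2.011


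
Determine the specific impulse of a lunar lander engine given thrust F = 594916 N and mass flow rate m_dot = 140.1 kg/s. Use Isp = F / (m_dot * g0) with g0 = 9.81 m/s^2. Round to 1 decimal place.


Step 1: m_dot * g0 = 140.1 * 9.81 = 1374.38
Step 2: Isp = 594916 / 1374.38 = 432.9 s

432.9


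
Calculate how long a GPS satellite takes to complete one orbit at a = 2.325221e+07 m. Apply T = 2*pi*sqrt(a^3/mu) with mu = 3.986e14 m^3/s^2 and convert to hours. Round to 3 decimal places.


Step 1: a^3 / mu = 1.257166e+22 / 3.986e14 = 3.153954e+07
Step 2: sqrt(3.153954e+07) = 5616.0079 s
Step 3: T = 2*pi * 5616.0079 = 35286.42 s
Step 4: T in hours = 35286.42 / 3600 = 9.802 hours

9.802


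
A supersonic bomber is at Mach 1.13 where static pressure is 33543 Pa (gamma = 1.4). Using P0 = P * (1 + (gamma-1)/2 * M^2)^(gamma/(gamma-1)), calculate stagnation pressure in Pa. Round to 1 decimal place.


Step 1: (gamma-1)/2 * M^2 = 0.2 * 1.2769 = 0.25538
Step 2: 1 + 0.25538 = 1.25538
Step 3: Exponent gamma/(gamma-1) = 3.5
Step 4: P0 = 33543 * 1.25538^3.5 = 74355.8 Pa

74355.8


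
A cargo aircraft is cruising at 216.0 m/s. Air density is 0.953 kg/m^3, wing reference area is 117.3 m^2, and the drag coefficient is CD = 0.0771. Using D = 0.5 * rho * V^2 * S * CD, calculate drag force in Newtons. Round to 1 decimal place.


Step 1: Dynamic pressure q = 0.5 * 0.953 * 216.0^2 = 22231.584 Pa
Step 2: Drag D = q * S * CD = 22231.584 * 117.3 * 0.0771
Step 3: D = 201058.7 N

201058.7


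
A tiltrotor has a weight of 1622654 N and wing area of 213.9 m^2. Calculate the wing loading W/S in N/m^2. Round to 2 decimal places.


Step 1: Wing loading = W / S = 1622654 / 213.9
Step 2: Wing loading = 7586.04 N/m^2

7586.04


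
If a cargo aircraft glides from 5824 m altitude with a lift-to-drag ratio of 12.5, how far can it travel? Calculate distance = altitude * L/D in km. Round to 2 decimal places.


Step 1: Glide distance = altitude * L/D = 5824 * 12.5 = 72800.0 m
Step 2: Convert to km: 72800.0 / 1000 = 72.80 km

72.80


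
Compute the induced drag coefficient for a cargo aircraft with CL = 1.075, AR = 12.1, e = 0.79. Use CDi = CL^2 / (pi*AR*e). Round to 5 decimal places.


Step 1: CL^2 = 1.075^2 = 1.155625
Step 2: pi * AR * e = 3.14159 * 12.1 * 0.79 = 30.030484
Step 3: CDi = 1.155625 / 30.030484 = 0.03848

0.03848


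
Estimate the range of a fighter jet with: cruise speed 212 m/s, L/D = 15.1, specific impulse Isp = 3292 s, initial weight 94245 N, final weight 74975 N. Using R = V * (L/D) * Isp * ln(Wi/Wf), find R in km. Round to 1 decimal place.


Step 1: Coefficient = V * (L/D) * Isp = 212 * 15.1 * 3292 = 10538350.4 m
Step 2: Wi/Wf = 94245 / 74975 = 1.257019
Step 3: ln(1.257019) = 0.228743
Step 4: R = 10538350.4 * 0.228743 = 2410574.4 m = 2410.6 km

2410.6


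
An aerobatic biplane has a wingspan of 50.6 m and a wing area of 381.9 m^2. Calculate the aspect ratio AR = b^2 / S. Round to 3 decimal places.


Step 1: b^2 = 50.6^2 = 2560.36
Step 2: AR = 2560.36 / 381.9 = 6.704

6.704


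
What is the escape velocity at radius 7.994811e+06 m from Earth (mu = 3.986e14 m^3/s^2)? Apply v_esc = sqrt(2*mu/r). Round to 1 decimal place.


Step 1: 2*mu/r = 2 * 3.986e14 / 7.994811e+06 = 99714677.4326
Step 2: v_esc = sqrt(99714677.4326) = 9985.7 m/s

9985.7


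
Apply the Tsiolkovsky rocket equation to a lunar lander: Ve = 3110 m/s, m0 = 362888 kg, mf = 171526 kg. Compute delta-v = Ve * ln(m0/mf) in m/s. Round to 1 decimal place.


Step 1: Mass ratio m0/mf = 362888 / 171526 = 2.115644
Step 2: ln(2.115644) = 0.749359
Step 3: delta-v = 3110 * 0.749359 = 2330.5 m/s

2330.5


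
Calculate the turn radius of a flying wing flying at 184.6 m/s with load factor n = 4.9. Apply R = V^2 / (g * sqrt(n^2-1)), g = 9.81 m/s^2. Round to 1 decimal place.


Step 1: V^2 = 184.6^2 = 34077.16
Step 2: n^2 - 1 = 4.9^2 - 1 = 23.01
Step 3: sqrt(23.01) = 4.796874
Step 4: R = 34077.16 / (9.81 * 4.796874) = 724.2 m

724.2


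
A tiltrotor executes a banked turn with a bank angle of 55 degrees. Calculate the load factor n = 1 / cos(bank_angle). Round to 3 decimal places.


Step 1: Convert 55 degrees to radians = 0.959931
Step 2: cos(55 deg) = 0.573576
Step 3: n = 1 / 0.573576 = 1.743

1.743


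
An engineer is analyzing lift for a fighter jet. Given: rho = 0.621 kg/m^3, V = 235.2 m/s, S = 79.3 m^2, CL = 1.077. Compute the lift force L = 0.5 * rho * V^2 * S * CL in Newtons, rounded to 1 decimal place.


Step 1: Calculate dynamic pressure q = 0.5 * 0.621 * 235.2^2 = 0.5 * 0.621 * 55319.04 = 17176.5619 Pa
Step 2: Multiply by wing area and lift coefficient: L = 17176.5619 * 79.3 * 1.077
Step 3: L = 1362101.3603 * 1.077 = 1466983.2 N

1466983.2


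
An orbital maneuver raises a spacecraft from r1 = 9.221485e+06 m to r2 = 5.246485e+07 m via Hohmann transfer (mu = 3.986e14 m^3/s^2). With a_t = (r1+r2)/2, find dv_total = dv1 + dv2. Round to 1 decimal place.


Step 1: Transfer semi-major axis a_t = (9.221485e+06 + 5.246485e+07) / 2 = 3.084317e+07 m
Step 2: v1 (circular at r1) = sqrt(mu/r1) = 6574.58 m/s
Step 3: v_t1 = sqrt(mu*(2/r1 - 1/a_t)) = 8574.78 m/s
Step 4: dv1 = |8574.78 - 6574.58| = 2000.2 m/s
Step 5: v2 (circular at r2) = 2756.35 m/s, v_t2 = 1507.15 m/s
Step 6: dv2 = |2756.35 - 1507.15| = 1249.2 m/s
Step 7: Total delta-v = 2000.2 + 1249.2 = 3249.4 m/s

3249.4


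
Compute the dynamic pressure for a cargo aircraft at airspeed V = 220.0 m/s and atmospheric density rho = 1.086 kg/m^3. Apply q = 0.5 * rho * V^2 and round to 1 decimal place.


Step 1: V^2 = 220.0^2 = 48400.0
Step 2: q = 0.5 * 1.086 * 48400.0
Step 3: q = 26281.2 Pa

26281.2


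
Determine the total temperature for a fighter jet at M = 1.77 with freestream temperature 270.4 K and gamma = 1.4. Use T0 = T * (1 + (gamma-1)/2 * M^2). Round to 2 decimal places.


Step 1: (gamma-1)/2 = 0.2
Step 2: M^2 = 3.1329
Step 3: 1 + 0.2 * 3.1329 = 1.62658
Step 4: T0 = 270.4 * 1.62658 = 439.83 K

439.83


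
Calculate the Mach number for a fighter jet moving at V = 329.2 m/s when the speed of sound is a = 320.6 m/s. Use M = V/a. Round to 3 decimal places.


Step 1: M = V / a = 329.2 / 320.6
Step 2: M = 1.027

1.027


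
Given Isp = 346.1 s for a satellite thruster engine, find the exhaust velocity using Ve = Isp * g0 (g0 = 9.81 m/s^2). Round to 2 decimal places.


Step 1: Ve = Isp * g0 = 346.1 * 9.81
Step 2: Ve = 3395.24 m/s

3395.24


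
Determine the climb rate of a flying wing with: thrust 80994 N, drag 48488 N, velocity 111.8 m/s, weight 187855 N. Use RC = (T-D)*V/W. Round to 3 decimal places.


Step 1: Excess thrust = T - D = 80994 - 48488 = 32506 N
Step 2: Excess power = 32506 * 111.8 = 3634170.8 W
Step 3: RC = 3634170.8 / 187855 = 19.346 m/s

19.346


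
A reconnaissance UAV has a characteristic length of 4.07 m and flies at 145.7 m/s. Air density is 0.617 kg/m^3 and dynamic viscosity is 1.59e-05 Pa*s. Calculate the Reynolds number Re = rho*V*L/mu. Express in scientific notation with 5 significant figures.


Step 1: Numerator = rho * V * L = 0.617 * 145.7 * 4.07 = 365.880383
Step 2: Re = 365.880383 / 1.59e-05
Step 3: Re = 2.3011e+07

2.3011e+07


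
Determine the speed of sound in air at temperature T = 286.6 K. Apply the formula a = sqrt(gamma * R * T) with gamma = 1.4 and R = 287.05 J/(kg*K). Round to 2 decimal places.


Step 1: gamma * R * T = 1.4 * 287.05 * 286.6 = 115175.942
Step 2: a = sqrt(115175.942) = 339.38 m/s

339.38


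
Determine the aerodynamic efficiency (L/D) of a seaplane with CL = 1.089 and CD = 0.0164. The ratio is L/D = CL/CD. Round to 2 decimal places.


Step 1: L/D = CL / CD = 1.089 / 0.0164
Step 2: L/D = 66.40

66.40


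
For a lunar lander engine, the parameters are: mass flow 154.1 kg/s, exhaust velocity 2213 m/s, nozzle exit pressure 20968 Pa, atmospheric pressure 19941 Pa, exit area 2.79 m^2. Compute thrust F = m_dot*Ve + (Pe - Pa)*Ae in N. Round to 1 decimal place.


Step 1: Momentum thrust = m_dot * Ve = 154.1 * 2213 = 341023.3 N
Step 2: Pressure thrust = (Pe - Pa) * Ae = (20968 - 19941) * 2.79 = 2865.33 N
Step 3: Total thrust F = 341023.3 + 2865.33 = 343888.6 N

343888.6


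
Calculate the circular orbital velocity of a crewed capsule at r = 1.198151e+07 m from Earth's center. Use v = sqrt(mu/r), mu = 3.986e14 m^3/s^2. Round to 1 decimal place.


Step 1: mu / r = 3.986e14 / 1.198151e+07 = 33267926.9975
Step 2: v = sqrt(33267926.9975) = 5767.8 m/s

5767.8


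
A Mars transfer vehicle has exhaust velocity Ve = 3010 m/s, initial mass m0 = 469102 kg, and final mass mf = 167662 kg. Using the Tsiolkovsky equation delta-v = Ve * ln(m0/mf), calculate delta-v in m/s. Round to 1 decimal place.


Step 1: Mass ratio m0/mf = 469102 / 167662 = 2.797903
Step 2: ln(2.797903) = 1.02887
Step 3: delta-v = 3010 * 1.02887 = 3096.9 m/s

3096.9


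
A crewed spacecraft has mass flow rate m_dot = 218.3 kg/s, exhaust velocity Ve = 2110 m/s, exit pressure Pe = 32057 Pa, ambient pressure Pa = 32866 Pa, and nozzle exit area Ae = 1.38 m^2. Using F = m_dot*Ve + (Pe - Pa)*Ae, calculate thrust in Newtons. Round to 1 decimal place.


Step 1: Momentum thrust = m_dot * Ve = 218.3 * 2110 = 460613.0 N
Step 2: Pressure thrust = (Pe - Pa) * Ae = (32057 - 32866) * 1.38 = -1116.42 N
Step 3: Total thrust F = 460613.0 + -1116.42 = 459496.6 N

459496.6


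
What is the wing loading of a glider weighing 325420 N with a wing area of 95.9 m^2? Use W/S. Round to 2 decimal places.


Step 1: Wing loading = W / S = 325420 / 95.9
Step 2: Wing loading = 3393.33 N/m^2

3393.33


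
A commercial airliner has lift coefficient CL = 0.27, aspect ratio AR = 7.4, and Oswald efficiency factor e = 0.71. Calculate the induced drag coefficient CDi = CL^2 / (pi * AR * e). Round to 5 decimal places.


Step 1: CL^2 = 0.27^2 = 0.0729
Step 2: pi * AR * e = 3.14159 * 7.4 * 0.71 = 16.505928
Step 3: CDi = 0.0729 / 16.505928 = 0.00442

0.00442


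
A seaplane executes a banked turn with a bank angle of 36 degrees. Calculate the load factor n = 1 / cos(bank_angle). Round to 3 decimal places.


Step 1: Convert 36 degrees to radians = 0.628319
Step 2: cos(36 deg) = 0.809017
Step 3: n = 1 / 0.809017 = 1.236

1.236


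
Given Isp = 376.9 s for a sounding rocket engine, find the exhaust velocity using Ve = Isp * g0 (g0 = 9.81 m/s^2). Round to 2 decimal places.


Step 1: Ve = Isp * g0 = 376.9 * 9.81
Step 2: Ve = 3697.39 m/s

3697.39


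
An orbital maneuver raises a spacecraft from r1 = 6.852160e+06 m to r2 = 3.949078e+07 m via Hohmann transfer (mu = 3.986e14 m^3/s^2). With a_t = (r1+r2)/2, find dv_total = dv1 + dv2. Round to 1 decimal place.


Step 1: Transfer semi-major axis a_t = (6.852160e+06 + 3.949078e+07) / 2 = 2.317147e+07 m
Step 2: v1 (circular at r1) = sqrt(mu/r1) = 7627.02 m/s
Step 3: v_t1 = sqrt(mu*(2/r1 - 1/a_t)) = 9956.94 m/s
Step 4: dv1 = |9956.94 - 7627.02| = 2329.92 m/s
Step 5: v2 (circular at r2) = 3177.03 m/s, v_t2 = 1727.66 m/s
Step 6: dv2 = |3177.03 - 1727.66| = 1449.37 m/s
Step 7: Total delta-v = 2329.92 + 1449.37 = 3779.3 m/s

3779.3


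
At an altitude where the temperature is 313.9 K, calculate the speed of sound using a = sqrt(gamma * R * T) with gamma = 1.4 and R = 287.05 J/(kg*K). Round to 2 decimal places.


Step 1: gamma * R * T = 1.4 * 287.05 * 313.9 = 126146.993
Step 2: a = sqrt(126146.993) = 355.17 m/s

355.17


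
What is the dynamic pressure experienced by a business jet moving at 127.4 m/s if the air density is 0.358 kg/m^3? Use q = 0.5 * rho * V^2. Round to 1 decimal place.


Step 1: V^2 = 127.4^2 = 16230.76
Step 2: q = 0.5 * 0.358 * 16230.76
Step 3: q = 2905.3 Pa

2905.3


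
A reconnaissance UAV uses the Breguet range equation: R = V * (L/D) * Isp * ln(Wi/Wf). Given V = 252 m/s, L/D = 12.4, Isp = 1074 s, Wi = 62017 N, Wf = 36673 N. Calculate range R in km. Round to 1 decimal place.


Step 1: Coefficient = V * (L/D) * Isp = 252 * 12.4 * 1074 = 3356035.2 m
Step 2: Wi/Wf = 62017 / 36673 = 1.691081
Step 3: ln(1.691081) = 0.525368
Step 4: R = 3356035.2 * 0.525368 = 1763152.7 m = 1763.2 km

1763.2


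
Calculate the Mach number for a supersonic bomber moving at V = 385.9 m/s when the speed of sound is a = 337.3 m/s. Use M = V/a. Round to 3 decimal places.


Step 1: M = V / a = 385.9 / 337.3
Step 2: M = 1.144

1.144


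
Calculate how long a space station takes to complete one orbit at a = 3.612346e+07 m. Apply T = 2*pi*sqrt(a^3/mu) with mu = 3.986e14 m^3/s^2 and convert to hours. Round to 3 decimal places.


Step 1: a^3 / mu = 4.713766e+22 / 3.986e14 = 1.182581e+08
Step 2: sqrt(1.182581e+08) = 10874.6519 s
Step 3: T = 2*pi * 10874.6519 = 68327.45 s
Step 4: T in hours = 68327.45 / 3600 = 18.980 hours

18.980


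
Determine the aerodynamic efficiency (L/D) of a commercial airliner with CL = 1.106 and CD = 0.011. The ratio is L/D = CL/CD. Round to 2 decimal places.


Step 1: L/D = CL / CD = 1.106 / 0.011
Step 2: L/D = 100.55

100.55


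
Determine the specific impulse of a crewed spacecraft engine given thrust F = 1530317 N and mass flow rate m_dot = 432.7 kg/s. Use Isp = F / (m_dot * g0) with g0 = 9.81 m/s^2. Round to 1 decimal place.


Step 1: m_dot * g0 = 432.7 * 9.81 = 4244.79
Step 2: Isp = 1530317 / 4244.79 = 360.5 s

360.5


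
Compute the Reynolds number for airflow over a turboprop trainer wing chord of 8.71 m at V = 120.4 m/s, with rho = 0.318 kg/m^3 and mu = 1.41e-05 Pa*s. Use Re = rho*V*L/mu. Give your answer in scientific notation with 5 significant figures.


Step 1: Numerator = rho * V * L = 0.318 * 120.4 * 8.71 = 333.481512
Step 2: Re = 333.481512 / 1.41e-05
Step 3: Re = 2.3651e+07

2.3651e+07


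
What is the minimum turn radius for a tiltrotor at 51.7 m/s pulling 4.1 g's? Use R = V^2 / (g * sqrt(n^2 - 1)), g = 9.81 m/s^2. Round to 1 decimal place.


Step 1: V^2 = 51.7^2 = 2672.89
Step 2: n^2 - 1 = 4.1^2 - 1 = 15.81
Step 3: sqrt(15.81) = 3.976179
Step 4: R = 2672.89 / (9.81 * 3.976179) = 68.5 m

68.5


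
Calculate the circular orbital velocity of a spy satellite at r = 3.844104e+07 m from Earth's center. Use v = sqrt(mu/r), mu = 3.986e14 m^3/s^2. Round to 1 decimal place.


Step 1: mu / r = 3.986e14 / 3.844104e+07 = 10369126.3296
Step 2: v = sqrt(10369126.3296) = 3220.1 m/s

3220.1


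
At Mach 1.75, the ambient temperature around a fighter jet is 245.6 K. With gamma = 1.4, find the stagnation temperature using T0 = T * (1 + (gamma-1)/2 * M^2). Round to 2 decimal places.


Step 1: (gamma-1)/2 = 0.2
Step 2: M^2 = 3.0625
Step 3: 1 + 0.2 * 3.0625 = 1.6125
Step 4: T0 = 245.6 * 1.6125 = 396.03 K

396.03


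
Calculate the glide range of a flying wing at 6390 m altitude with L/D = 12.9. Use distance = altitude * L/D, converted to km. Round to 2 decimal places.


Step 1: Glide distance = altitude * L/D = 6390 * 12.9 = 82431.0 m
Step 2: Convert to km: 82431.0 / 1000 = 82.43 km

82.43


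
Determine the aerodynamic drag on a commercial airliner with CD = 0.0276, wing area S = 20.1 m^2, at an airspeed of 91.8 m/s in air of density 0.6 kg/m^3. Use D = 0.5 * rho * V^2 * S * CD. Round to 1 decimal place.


Step 1: Dynamic pressure q = 0.5 * 0.6 * 91.8^2 = 2528.172 Pa
Step 2: Drag D = q * S * CD = 2528.172 * 20.1 * 0.0276
Step 3: D = 1402.5 N

1402.5


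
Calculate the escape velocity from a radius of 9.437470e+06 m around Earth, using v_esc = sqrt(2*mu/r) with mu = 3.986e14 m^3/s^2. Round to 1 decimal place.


Step 1: 2*mu/r = 2 * 3.986e14 / 9.437470e+06 = 84471791.6984
Step 2: v_esc = sqrt(84471791.6984) = 9190.9 m/s

9190.9


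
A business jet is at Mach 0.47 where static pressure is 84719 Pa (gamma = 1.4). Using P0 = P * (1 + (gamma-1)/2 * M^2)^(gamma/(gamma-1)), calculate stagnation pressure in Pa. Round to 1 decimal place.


Step 1: (gamma-1)/2 * M^2 = 0.2 * 0.2209 = 0.04418
Step 2: 1 + 0.04418 = 1.04418
Step 3: Exponent gamma/(gamma-1) = 3.5
Step 4: P0 = 84719 * 1.04418^3.5 = 98558.6 Pa

98558.6
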